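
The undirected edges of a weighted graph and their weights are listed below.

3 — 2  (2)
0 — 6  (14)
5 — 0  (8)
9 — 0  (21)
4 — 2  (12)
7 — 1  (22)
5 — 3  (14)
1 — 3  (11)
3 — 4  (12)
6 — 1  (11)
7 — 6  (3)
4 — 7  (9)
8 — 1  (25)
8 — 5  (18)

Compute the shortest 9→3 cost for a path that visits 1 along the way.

Shortest 9→1: 9 → 0 → 6 → 1 = 46
Shortest 1→3: 1 → 3 = 11
Total via 1: 46 + 11 = 57.

57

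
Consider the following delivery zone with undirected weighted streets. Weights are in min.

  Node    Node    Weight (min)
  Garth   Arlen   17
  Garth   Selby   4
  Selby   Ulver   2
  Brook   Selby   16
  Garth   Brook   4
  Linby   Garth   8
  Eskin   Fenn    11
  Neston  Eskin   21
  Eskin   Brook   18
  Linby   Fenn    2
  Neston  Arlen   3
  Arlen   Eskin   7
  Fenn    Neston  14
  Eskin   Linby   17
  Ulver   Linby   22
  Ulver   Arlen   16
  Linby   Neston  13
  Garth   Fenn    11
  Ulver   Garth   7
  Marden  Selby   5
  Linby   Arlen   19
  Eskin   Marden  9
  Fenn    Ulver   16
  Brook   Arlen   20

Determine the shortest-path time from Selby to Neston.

Settle nodes by increasing distance from Selby:
Selby: 0
Ulver: 2  (via Selby)
Garth: 4  (via Selby)
Marden: 5  (via Selby)
Brook: 8  (via Garth)
Linby: 12  (via Garth)
Fenn: 14  (via Linby)
Eskin: 14  (via Marden)
Arlen: 18  (via Ulver)
Neston: 21  (via Arlen)
Shortest route: Selby–Ulver–Arlen–Neston = 21 min.

21 min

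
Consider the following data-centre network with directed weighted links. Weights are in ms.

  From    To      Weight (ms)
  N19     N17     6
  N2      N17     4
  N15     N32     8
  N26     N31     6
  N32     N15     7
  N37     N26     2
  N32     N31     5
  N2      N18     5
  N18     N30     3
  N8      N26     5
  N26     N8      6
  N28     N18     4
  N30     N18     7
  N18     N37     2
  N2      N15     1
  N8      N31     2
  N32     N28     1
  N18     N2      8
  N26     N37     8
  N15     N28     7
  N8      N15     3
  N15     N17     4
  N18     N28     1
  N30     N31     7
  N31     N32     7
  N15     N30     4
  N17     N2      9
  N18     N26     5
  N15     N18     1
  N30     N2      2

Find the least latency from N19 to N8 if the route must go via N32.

Shortest N19→N32: N19–N17–N2–N15–N32 = 24
Best N32 to N8: N32–N28–N18–N37–N26–N8 costing 15
Total via N32: 24 + 15 = 39 ms.

39 ms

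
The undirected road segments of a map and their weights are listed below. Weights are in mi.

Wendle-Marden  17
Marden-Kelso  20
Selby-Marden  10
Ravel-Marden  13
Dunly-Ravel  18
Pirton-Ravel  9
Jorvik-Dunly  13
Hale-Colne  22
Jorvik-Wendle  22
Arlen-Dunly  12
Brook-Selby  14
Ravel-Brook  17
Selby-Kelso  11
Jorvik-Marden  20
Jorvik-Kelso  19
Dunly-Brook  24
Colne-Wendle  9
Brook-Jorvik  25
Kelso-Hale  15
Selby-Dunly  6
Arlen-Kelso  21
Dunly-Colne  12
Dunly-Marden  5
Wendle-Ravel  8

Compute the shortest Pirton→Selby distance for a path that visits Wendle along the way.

Shortest Pirton→Wendle: Pirton → Ravel → Wendle = 17
Shortest Wendle→Selby: Wendle → Marden → Selby = 27
Total via Wendle: 17 + 27 = 44 mi.

44 mi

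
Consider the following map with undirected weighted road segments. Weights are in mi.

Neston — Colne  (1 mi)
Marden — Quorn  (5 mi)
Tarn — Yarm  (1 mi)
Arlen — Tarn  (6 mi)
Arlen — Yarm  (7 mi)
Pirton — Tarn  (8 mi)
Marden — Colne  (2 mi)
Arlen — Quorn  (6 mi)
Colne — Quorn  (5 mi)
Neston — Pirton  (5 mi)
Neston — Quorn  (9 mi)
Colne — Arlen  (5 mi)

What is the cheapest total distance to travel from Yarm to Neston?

13 mi

Compare a few routes:
Yarm–Tarn–Pirton–Neston: 1+8+5 = 14
Yarm–Tarn–Arlen–Quorn–Colne–Neston: 1+6+6+5+1 = 19
Yarm–Arlen–Colne–Neston: 7+5+1 = 13
Cheapest is Yarm–Arlen–Colne–Neston at 13 mi.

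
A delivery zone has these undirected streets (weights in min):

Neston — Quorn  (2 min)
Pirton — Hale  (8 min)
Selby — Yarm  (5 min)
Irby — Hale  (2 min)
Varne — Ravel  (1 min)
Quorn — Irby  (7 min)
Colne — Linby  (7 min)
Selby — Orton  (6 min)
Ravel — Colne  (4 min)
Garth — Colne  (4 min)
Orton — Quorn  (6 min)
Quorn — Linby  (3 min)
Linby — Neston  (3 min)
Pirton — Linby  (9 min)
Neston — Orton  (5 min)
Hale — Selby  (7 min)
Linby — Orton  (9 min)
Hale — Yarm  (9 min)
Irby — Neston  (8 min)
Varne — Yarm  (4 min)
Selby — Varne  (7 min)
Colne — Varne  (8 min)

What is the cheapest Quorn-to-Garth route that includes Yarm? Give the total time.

Shortest Quorn→Yarm: Quorn–Orton–Selby–Yarm = 17
Shortest Yarm→Garth: Yarm–Varne–Ravel–Colne–Garth = 13
Total via Yarm: 17 + 13 = 30 min.

30 min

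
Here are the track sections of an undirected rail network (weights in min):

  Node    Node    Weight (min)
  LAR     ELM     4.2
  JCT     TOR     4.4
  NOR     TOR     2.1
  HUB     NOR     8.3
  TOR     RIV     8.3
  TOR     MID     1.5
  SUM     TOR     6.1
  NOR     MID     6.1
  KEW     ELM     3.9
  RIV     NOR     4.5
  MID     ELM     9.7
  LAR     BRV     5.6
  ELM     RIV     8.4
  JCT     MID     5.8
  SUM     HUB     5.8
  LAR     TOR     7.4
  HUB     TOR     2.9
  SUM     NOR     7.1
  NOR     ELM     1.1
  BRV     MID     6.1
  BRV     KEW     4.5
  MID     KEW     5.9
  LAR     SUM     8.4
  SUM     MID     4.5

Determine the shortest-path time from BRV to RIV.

Running Dijkstra from BRV:
BRV: 0
KEW: 4.5  (via BRV)
LAR: 5.6  (via BRV)
MID: 6.1  (via BRV)
TOR: 7.6  (via MID)
ELM: 8.4  (via KEW)
NOR: 9.5  (via ELM)
HUB: 10.5  (via TOR)
SUM: 10.6  (via MID)
JCT: 11.9  (via MID)
RIV: 14  (via NOR)
Shortest route: BRV → KEW → ELM → NOR → RIV = 14 min.

14 min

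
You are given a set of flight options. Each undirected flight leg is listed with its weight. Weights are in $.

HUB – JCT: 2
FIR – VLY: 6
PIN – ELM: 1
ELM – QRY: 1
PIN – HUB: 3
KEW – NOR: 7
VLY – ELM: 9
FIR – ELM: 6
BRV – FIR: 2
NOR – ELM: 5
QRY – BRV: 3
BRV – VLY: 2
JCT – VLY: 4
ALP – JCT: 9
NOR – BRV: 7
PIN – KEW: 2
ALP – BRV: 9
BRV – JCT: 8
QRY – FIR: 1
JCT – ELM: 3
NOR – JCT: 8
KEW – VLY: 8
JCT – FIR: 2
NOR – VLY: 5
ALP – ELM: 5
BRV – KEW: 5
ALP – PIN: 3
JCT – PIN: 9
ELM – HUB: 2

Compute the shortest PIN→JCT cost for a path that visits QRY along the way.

Shortest PIN→QRY: PIN → ELM → QRY = 2
Shortest QRY→JCT: QRY → FIR → JCT = 3
Total via QRY: 2 + 3 = $5.

$5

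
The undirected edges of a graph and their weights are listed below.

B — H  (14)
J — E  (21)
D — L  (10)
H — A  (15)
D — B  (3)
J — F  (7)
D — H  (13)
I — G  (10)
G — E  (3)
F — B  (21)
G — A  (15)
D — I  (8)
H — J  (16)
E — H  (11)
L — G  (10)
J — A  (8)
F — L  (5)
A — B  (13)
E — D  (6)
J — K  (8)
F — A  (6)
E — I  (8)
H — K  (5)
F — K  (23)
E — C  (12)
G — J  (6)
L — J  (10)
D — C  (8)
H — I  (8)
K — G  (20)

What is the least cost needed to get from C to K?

26

Running Dijkstra from C:
C: 0
D: 8  (via C)
B: 11  (via D)
E: 12  (via C)
G: 15  (via E)
I: 16  (via D)
L: 18  (via D)
H: 21  (via D)
J: 21  (via G)
F: 23  (via L)
A: 24  (via B)
K: 26  (via H)
Shortest route: C–D–H–K = 26.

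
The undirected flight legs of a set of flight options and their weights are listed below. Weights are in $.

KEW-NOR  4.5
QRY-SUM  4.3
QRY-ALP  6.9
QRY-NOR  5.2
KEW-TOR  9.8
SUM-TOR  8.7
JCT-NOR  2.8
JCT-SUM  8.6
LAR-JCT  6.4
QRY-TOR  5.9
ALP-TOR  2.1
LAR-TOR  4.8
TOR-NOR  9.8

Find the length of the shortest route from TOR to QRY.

Shortest distances from TOR:
TOR: 0
ALP: 2.1  (via TOR)
LAR: 4.8  (via TOR)
QRY: 5.9  (via TOR)
Shortest route: TOR → QRY = $5.9.

$5.9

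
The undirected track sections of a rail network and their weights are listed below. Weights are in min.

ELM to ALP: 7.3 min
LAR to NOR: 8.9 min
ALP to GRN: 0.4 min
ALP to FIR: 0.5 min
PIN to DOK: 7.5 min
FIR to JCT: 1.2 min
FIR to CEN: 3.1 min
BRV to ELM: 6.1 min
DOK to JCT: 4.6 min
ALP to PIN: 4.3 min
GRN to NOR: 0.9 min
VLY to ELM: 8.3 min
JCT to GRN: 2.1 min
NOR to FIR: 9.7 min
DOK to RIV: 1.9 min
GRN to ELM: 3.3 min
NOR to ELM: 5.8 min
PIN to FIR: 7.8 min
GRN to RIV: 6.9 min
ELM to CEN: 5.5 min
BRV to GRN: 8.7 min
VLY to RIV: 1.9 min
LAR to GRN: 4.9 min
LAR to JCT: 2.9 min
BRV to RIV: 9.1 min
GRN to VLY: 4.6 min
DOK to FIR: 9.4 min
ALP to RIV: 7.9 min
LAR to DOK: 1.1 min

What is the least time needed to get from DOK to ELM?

9.3 min

Enumerating some paths:
DOK–LAR–JCT–GRN–ELM: 1.1+2.9+2.1+3.3 = 9.4
DOK–LAR–GRN–ELM: 1.1+4.9+3.3 = 9.3
DOK–LAR–JCT–FIR–ALP–GRN–ELM: 1.1+2.9+1.2+0.5+0.4+3.3 = 9.4
Cheapest is DOK–LAR–GRN–ELM at 9.3 min.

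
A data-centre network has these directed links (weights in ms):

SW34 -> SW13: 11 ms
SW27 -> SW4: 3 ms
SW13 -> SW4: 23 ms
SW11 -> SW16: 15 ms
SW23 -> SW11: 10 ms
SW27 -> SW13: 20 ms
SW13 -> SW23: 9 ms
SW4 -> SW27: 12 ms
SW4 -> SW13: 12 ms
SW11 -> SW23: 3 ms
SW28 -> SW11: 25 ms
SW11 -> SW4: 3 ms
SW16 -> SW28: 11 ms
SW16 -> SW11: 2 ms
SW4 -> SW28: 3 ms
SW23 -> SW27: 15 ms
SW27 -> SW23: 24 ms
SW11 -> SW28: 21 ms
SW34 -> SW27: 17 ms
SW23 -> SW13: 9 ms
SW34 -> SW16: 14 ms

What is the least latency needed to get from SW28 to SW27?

Enumerating some paths:
SW28 - SW11 - SW4 - SW13 - SW23 - SW27: 25+3+12+9+15 = 64
SW28 - SW11 - SW4 - SW27: 25+3+12 = 40
SW28 - SW11 - SW23 - SW27: 25+3+15 = 43
The minimum is 40 ms via SW28 - SW11 - SW4 - SW27.

40 ms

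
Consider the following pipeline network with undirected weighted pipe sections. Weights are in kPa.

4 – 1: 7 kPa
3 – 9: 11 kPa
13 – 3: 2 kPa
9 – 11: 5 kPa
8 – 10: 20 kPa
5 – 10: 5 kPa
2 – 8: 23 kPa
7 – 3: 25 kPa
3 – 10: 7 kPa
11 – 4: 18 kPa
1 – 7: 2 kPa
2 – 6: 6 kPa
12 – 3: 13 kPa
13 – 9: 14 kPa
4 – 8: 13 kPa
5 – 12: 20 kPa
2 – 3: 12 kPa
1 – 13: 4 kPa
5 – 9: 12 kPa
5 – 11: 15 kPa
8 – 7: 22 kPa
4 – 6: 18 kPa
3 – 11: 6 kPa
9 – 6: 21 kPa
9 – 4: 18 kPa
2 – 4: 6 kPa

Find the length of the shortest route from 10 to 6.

25 kPa

Compare a few routes:
10 → 3 → 2 → 6: 7+12+6 = 25
10 → 5 → 9 → 6: 5+12+21 = 38
10 → 3 → 13 → 1 → 4 → 2 → 6: 7+2+4+7+6+6 = 32
The minimum is 25 kPa via 10 → 3 → 2 → 6.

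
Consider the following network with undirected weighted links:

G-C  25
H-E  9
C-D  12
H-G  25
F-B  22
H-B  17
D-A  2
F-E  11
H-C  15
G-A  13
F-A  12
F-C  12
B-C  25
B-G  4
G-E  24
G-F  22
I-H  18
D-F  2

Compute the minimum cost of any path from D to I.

40

Enumerating some paths:
D - F - E - H - I: 2+11+9+18 = 40
D - C - H - I: 12+15+18 = 45
Cheapest is D - F - E - H - I at 40.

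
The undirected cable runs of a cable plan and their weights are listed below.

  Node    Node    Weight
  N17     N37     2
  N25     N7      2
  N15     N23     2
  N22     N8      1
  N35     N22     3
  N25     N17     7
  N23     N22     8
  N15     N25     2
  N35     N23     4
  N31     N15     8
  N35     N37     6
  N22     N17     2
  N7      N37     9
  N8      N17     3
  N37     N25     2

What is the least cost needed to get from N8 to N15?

Enumerating some paths:
N8 - N17 - N37 - N25 - N15: 3+2+2+2 = 9
N8 - N22 - N35 - N23 - N15: 1+3+4+2 = 10
The minimum is 9 via N8 - N17 - N37 - N25 - N15.

9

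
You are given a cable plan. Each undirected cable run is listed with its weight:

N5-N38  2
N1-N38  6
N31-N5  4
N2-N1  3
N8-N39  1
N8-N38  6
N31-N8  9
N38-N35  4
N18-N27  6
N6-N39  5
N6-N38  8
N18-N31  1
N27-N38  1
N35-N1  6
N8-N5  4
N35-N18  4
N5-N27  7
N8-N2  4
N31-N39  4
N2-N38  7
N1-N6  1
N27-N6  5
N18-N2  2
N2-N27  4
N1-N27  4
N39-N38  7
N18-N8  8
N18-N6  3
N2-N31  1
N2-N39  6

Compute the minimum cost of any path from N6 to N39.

5

Enumerating some paths:
N6 - N39: 5 = 5
N6 - N1 - N2 - N8 - N39: 1+3+4+1 = 9
N6 - N18 - N31 - N39: 3+1+4 = 8
Cheapest is N6 - N39 at 5.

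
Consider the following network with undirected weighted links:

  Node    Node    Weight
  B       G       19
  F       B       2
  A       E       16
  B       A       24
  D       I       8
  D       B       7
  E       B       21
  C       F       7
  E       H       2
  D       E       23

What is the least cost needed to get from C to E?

Running Dijkstra from C:
C: 0
F: 7  (via C)
B: 9  (via F)
D: 16  (via B)
I: 24  (via D)
G: 28  (via B)
E: 30  (via B)
Shortest route: C–F–B–E = 30.

30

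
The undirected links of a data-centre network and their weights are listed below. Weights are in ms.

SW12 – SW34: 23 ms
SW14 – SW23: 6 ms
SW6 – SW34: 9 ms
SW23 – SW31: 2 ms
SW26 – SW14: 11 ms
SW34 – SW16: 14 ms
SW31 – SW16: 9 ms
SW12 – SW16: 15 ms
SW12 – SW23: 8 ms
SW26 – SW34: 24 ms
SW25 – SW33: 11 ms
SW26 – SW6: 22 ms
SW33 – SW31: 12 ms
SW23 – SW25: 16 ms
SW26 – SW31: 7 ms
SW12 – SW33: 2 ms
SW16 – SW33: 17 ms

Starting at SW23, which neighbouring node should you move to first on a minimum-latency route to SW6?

Candidate routes:
SW23–SW31–SW26–SW6: 2+7+22 = 31
SW23–SW31–SW16–SW34–SW6: 2+9+14+9 = 34
Cheapest is SW23–SW31–SW26–SW6 at 31 ms.
So from SW23 the first move is to SW31.

SW31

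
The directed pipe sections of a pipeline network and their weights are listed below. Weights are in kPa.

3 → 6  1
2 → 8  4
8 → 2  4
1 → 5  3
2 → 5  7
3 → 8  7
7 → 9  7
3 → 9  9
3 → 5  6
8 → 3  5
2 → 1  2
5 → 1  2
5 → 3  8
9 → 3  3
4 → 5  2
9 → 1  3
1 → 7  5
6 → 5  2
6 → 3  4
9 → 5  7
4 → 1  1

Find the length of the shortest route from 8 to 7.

11 kPa

Candidate routes:
8 → 2 → 1 → 7: 4+2+5 = 11
8 → 3 → 6 → 5 → 1 → 7: 5+1+2+2+5 = 15
The minimum is 11 kPa via 8 → 2 → 1 → 7.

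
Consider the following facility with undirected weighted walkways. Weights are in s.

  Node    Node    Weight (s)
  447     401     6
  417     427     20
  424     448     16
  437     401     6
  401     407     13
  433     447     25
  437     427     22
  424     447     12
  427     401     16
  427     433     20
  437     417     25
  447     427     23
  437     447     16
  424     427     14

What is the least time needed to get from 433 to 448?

50 s

Shortest distances from 433:
433: 0
427: 20  (via 433)
447: 25  (via 433)
401: 31  (via 447)
424: 34  (via 427)
437: 37  (via 401)
417: 40  (via 427)
407: 44  (via 401)
448: 50  (via 424)
Shortest route: 433–427–424–448 = 50 s.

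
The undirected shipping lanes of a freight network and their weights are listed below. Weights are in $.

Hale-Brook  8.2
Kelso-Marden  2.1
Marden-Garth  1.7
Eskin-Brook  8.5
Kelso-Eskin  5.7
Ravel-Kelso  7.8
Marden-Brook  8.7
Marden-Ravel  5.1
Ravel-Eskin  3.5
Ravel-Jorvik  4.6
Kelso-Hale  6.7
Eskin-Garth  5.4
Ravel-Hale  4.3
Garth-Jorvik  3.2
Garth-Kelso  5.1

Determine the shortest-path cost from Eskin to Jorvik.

$8.1

Candidate routes:
Eskin → Kelso → Marden → Garth → Jorvik: 5.7+2.1+1.7+3.2 = 12.7
Eskin → Garth → Jorvik: 5.4+3.2 = 8.6
Eskin → Ravel → Marden → Garth → Jorvik: 3.5+5.1+1.7+3.2 = 13.5
Eskin → Ravel → Jorvik: 3.5+4.6 = 8.1
Cheapest is Eskin → Ravel → Jorvik at $8.1.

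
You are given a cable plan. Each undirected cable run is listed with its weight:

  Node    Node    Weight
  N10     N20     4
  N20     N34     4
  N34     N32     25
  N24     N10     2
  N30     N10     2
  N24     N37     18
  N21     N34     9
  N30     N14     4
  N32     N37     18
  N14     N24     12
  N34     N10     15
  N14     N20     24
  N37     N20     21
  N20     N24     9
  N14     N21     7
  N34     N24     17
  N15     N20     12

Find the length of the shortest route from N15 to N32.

41

Settle nodes by increasing distance from N15:
N15: 0
N20: 12  (via N15)
N10: 16  (via N20)
N34: 16  (via N20)
N30: 18  (via N10)
N24: 18  (via N10)
N14: 22  (via N30)
N21: 25  (via N34)
N37: 33  (via N20)
N32: 41  (via N34)
Shortest route: N15 → N20 → N34 → N32 = 41.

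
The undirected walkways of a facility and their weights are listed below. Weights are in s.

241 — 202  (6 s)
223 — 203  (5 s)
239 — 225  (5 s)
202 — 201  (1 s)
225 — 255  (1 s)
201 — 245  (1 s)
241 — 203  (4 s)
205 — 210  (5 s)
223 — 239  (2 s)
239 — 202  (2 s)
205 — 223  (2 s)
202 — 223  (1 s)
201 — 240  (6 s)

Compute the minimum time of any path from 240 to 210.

15 s

Enumerating some paths:
240 → 201 → 202 → 239 → 223 → 205 → 210: 6+1+2+2+2+5 = 18
240 → 201 → 202 → 223 → 205 → 210: 6+1+1+2+5 = 15
Cheapest is 240 → 201 → 202 → 223 → 205 → 210 at 15 s.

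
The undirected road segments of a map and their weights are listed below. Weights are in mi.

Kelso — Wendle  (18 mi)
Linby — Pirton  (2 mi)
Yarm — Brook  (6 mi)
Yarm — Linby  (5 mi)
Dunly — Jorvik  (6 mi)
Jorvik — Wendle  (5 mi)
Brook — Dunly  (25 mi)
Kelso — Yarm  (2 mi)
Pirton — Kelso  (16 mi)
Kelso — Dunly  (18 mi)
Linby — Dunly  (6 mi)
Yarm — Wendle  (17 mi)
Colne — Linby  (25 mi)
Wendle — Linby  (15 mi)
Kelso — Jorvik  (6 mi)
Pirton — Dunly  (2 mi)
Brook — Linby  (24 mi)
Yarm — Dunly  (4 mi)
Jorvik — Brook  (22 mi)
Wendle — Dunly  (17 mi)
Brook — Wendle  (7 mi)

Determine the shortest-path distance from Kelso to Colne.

32 mi

Enumerating some paths:
Kelso - Yarm - Dunly - Pirton - Linby - Colne: 2+4+2+2+25 = 35
Kelso - Yarm - Dunly - Linby - Colne: 2+4+6+25 = 37
Kelso - Yarm - Linby - Colne: 2+5+25 = 32
Kelso - Jorvik - Dunly - Pirton - Linby - Colne: 6+6+2+2+25 = 41
The minimum is 32 mi via Kelso - Yarm - Linby - Colne.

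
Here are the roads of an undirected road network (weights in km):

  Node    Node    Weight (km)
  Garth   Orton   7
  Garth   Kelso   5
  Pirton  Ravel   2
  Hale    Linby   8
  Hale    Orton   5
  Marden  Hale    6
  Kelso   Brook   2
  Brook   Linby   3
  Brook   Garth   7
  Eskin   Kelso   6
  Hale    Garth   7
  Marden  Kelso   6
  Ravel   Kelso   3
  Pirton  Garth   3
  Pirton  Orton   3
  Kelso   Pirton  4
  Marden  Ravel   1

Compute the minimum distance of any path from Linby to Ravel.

8 km

Settle nodes by increasing distance from Linby:
Linby: 0
Brook: 3  (via Linby)
Kelso: 5  (via Brook)
Hale: 8  (via Linby)
Ravel: 8  (via Kelso)
Shortest route: Linby → Brook → Kelso → Ravel = 8 km.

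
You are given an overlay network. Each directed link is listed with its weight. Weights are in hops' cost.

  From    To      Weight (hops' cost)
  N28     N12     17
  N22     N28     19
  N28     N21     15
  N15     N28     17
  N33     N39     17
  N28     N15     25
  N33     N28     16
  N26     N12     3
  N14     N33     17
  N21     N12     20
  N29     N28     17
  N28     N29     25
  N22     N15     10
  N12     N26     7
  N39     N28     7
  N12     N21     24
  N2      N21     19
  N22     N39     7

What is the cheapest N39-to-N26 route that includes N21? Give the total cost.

Shortest N39→N21: N39–N28–N21 = 22
Best N21 to N26: N21–N12–N26 costing 27
Total via N21: 22 + 27 = 49 hops' cost.

49 hops' cost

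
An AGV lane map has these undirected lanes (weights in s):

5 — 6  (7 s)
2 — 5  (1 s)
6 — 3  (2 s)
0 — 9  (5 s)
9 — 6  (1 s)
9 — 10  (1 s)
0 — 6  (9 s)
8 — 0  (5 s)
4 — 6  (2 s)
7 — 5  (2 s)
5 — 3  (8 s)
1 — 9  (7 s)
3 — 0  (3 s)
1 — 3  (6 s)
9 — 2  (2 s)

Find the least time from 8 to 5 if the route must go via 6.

Best 8 to 6: 8–0–3–6 costing 10
Best 6 to 5: 6–9–2–5 costing 4
Total via 6: 10 + 4 = 14 s.

14 s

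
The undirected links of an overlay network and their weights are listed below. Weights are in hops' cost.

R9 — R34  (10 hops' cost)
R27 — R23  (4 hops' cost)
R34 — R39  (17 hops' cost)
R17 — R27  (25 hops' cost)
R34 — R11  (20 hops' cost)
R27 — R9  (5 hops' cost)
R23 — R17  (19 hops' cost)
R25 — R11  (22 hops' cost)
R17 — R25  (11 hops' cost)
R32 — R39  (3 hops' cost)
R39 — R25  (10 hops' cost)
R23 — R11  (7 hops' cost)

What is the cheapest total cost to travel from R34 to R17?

38 hops' cost

Settle nodes by increasing distance from R34:
R34: 0
R9: 10  (via R34)
R27: 15  (via R9)
R39: 17  (via R34)
R23: 19  (via R27)
R32: 20  (via R39)
R11: 20  (via R34)
R25: 27  (via R39)
R17: 38  (via R23)
Shortest route: R34–R9–R27–R23–R17 = 38 hops' cost.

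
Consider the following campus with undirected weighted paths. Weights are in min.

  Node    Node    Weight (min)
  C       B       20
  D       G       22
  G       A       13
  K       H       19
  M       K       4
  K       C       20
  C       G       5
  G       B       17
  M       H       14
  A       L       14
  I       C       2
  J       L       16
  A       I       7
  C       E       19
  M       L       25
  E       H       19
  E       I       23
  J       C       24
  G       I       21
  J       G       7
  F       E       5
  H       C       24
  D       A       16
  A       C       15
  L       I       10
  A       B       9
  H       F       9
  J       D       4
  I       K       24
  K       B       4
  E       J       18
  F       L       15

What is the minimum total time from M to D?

33 min

Enumerating some paths:
M–K–B–A–D: 4+4+9+16 = 33
M–K–B–G–J–D: 4+4+17+7+4 = 36
Cheapest is M–K–B–A–D at 33 min.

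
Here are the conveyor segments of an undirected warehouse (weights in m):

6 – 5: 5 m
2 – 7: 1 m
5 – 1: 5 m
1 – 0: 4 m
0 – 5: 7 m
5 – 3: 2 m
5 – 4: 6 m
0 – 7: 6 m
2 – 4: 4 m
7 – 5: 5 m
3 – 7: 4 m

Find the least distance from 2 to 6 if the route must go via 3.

12 m

Shortest 2→3: 2 → 7 → 3 = 5
Shortest 3→6: 3 → 5 → 6 = 7
Total via 3: 5 + 7 = 12 m.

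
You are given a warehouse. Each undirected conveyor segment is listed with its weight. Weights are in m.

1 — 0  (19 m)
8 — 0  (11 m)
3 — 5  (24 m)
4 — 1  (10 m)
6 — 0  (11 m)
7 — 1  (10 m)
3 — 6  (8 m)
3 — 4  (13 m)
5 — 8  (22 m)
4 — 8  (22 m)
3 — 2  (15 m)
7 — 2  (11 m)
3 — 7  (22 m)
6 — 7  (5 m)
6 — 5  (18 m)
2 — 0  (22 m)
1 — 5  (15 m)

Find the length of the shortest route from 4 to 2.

28 m

Shortest distances from 4:
4: 0
1: 10  (via 4)
3: 13  (via 4)
7: 20  (via 1)
6: 21  (via 3)
8: 22  (via 4)
5: 25  (via 1)
2: 28  (via 3)
Shortest route: 4 → 3 → 2 = 28 m.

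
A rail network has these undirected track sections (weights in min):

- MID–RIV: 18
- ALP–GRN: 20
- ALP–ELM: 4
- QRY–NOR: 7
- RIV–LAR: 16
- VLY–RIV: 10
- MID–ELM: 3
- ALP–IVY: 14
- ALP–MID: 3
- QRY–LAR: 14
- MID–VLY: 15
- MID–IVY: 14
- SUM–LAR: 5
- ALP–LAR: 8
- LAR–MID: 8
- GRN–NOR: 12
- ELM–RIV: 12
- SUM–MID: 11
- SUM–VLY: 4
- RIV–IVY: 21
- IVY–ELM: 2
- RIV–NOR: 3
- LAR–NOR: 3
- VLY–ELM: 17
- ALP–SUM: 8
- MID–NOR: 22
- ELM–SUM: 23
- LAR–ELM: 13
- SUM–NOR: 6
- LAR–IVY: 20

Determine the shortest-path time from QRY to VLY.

Enumerating some paths:
QRY → NOR → RIV → VLY: 7+3+10 = 20
QRY → NOR → SUM → VLY: 7+6+4 = 17
QRY → NOR → LAR → SUM → VLY: 7+3+5+4 = 19
The minimum is 17 min via QRY → NOR → SUM → VLY.

17 min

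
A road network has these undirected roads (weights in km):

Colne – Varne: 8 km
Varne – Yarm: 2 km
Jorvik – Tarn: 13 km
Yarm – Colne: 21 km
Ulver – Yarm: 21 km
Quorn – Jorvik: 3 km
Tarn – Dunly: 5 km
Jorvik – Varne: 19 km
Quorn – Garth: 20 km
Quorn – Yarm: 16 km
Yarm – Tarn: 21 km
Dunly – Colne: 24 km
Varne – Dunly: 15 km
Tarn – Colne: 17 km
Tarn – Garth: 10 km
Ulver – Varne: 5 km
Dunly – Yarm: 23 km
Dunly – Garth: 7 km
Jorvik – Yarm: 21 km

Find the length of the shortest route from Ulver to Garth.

Compare a few routes:
Ulver → Varne → Dunly → Garth: 5+15+7 = 27
Ulver → Varne → Dunly → Tarn → Garth: 5+15+5+10 = 35
The minimum is 27 km via Ulver → Varne → Dunly → Garth.

27 km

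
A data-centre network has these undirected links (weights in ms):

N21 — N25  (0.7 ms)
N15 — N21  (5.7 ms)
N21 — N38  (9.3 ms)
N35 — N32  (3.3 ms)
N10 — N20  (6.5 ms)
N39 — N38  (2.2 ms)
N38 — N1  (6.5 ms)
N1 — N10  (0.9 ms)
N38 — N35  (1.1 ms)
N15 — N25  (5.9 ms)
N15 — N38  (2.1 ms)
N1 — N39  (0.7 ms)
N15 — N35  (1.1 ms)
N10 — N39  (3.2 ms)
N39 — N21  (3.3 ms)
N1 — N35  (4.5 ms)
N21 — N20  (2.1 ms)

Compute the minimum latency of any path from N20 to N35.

Settle nodes by increasing distance from N20:
N20: 0
N21: 2.1  (via N20)
N25: 2.8  (via N21)
N39: 5.4  (via N21)
N1: 6.1  (via N39)
N10: 6.5  (via N20)
N38: 7.6  (via N39)
N15: 7.8  (via N21)
N35: 8.7  (via N38)
Shortest route: N20–N21–N39–N38–N35 = 8.7 ms.

8.7 ms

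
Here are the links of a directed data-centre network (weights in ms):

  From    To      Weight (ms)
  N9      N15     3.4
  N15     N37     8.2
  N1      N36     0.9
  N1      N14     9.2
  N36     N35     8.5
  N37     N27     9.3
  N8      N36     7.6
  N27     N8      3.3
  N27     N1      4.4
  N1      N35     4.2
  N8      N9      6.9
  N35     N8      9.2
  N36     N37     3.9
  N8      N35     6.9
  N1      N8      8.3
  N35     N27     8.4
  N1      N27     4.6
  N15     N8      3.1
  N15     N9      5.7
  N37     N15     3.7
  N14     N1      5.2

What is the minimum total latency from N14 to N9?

19.4 ms

Shortest distances from N14:
N14: 0
N1: 5.2  (via N14)
N36: 6.1  (via N1)
N35: 9.4  (via N1)
N27: 9.8  (via N1)
N37: 10  (via N36)
N8: 13.1  (via N27)
N15: 13.7  (via N37)
N9: 19.4  (via N15)
Shortest route: N14 → N1 → N36 → N37 → N15 → N9 = 19.4 ms.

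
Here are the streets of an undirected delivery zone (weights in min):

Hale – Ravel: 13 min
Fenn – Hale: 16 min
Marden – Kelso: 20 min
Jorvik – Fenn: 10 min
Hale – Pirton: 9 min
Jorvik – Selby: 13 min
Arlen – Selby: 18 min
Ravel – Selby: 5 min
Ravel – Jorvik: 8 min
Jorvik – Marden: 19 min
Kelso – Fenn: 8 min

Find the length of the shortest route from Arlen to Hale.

Running Dijkstra from Arlen:
Arlen: 0
Selby: 18  (via Arlen)
Ravel: 23  (via Selby)
Jorvik: 31  (via Selby)
Hale: 36  (via Ravel)
Shortest route: Arlen–Selby–Ravel–Hale = 36 min.

36 min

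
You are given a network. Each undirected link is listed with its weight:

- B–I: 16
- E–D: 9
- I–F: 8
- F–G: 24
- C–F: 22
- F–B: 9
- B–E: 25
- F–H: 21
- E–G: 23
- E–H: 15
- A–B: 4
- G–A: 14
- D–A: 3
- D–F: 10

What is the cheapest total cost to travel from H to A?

Candidate routes:
H–F–D–A: 21+10+3 = 34
H–E–B–A: 15+25+4 = 44
H–E–D–A: 15+9+3 = 27
H–F–B–A: 21+9+4 = 34
Cheapest is H–E–D–A at 27.

27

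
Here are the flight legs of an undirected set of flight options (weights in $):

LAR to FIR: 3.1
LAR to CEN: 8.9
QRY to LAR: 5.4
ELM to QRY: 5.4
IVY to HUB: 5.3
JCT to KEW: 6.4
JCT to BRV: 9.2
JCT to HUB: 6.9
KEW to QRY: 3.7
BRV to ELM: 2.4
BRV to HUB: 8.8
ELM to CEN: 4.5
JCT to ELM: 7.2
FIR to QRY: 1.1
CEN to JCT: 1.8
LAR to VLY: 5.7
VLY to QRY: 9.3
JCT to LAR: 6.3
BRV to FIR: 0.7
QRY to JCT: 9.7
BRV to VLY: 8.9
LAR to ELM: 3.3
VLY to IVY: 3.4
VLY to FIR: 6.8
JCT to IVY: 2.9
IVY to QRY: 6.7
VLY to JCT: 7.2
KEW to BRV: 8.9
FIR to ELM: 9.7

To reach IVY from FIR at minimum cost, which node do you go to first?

Compare a few routes:
FIR - QRY - IVY: 1.1+6.7 = 7.8
FIR - LAR - VLY - IVY: 3.1+5.7+3.4 = 12.2
FIR - VLY - IVY: 6.8+3.4 = 10.2
The minimum is $7.8 via FIR - QRY - IVY.
So from FIR the first move is to QRY.

QRY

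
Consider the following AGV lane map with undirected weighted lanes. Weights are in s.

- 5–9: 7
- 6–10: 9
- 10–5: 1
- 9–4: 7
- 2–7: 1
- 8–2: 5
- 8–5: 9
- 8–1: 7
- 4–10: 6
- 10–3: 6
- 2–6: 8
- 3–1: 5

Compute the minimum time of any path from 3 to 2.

17 s

Compare a few routes:
3 - 1 - 8 - 2: 5+7+5 = 17
3 - 10 - 5 - 8 - 2: 6+1+9+5 = 21
The minimum is 17 s via 3 - 1 - 8 - 2.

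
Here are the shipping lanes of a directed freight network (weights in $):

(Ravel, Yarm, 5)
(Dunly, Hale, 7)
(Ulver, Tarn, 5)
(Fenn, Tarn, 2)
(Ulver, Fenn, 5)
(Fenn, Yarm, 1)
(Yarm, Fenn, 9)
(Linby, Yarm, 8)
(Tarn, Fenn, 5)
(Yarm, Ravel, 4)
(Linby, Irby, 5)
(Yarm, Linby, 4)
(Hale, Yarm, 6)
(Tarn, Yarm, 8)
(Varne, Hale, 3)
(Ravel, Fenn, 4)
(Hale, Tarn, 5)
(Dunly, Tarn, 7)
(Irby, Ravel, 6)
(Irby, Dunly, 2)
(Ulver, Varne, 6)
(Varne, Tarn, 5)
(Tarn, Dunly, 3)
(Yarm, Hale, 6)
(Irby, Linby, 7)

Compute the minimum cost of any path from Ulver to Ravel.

$10

Compare a few routes:
Ulver → Tarn → Fenn → Yarm → Ravel: 5+5+1+4 = 15
Ulver → Fenn → Yarm → Ravel: 5+1+4 = 10
The minimum is $10 via Ulver → Fenn → Yarm → Ravel.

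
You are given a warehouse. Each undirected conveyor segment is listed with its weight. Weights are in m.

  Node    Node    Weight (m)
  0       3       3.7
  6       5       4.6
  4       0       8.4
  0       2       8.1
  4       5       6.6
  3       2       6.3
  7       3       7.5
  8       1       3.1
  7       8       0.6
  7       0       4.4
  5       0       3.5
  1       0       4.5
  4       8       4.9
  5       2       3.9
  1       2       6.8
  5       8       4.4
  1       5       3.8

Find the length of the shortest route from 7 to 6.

9.6 m

Shortest distances from 7:
7: 0
8: 0.6  (via 7)
1: 3.7  (via 8)
0: 4.4  (via 7)
5: 5  (via 8)
4: 5.5  (via 8)
3: 7.5  (via 7)
2: 8.9  (via 5)
6: 9.6  (via 5)
Shortest route: 7–8–5–6 = 9.6 m.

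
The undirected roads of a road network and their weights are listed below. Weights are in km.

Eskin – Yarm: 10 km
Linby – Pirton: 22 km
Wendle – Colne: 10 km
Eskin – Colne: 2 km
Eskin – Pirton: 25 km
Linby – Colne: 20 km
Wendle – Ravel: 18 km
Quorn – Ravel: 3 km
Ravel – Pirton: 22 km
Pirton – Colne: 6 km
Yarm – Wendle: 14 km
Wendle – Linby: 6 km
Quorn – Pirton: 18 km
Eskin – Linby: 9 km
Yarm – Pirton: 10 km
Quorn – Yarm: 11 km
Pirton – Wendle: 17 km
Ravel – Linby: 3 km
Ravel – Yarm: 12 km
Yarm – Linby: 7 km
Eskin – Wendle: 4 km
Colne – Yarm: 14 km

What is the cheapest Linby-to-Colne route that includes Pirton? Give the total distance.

Best Linby to Pirton: Linby → Yarm → Pirton costing 17
Best Pirton to Colne: Pirton → Colne costing 6
Total via Pirton: 17 + 6 = 23 km.

23 km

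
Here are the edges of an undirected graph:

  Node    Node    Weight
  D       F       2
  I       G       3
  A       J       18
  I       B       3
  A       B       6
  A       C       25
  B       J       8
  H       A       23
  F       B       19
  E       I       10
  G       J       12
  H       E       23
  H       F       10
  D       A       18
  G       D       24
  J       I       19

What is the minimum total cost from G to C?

Running Dijkstra from G:
G: 0
I: 3  (via G)
B: 6  (via I)
A: 12  (via B)
J: 12  (via G)
E: 13  (via I)
D: 24  (via G)
F: 25  (via B)
H: 35  (via A)
C: 37  (via A)
Shortest route: G → I → B → A → C = 37.

37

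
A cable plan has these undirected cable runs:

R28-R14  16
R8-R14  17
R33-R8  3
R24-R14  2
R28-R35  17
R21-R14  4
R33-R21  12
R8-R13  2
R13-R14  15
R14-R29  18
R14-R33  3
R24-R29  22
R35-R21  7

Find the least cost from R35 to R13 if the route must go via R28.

41

Best R35 to R28: R35–R28 costing 17
Shortest R28→R13: R28–R14–R33–R8–R13 = 24
Total via R28: 17 + 24 = 41.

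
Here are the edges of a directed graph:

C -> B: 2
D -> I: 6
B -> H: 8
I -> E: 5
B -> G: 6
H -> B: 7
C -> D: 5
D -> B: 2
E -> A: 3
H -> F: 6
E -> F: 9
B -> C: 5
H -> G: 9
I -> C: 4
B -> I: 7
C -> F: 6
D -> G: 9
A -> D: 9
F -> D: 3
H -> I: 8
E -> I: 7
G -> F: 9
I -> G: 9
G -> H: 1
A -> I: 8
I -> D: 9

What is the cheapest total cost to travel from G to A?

17

Shortest distances from G:
G: 0
H: 1  (via G)
F: 7  (via H)
B: 8  (via H)
I: 9  (via H)
D: 10  (via F)
C: 13  (via B)
E: 14  (via I)
A: 17  (via E)
Shortest route: G–H–I–E–A = 17.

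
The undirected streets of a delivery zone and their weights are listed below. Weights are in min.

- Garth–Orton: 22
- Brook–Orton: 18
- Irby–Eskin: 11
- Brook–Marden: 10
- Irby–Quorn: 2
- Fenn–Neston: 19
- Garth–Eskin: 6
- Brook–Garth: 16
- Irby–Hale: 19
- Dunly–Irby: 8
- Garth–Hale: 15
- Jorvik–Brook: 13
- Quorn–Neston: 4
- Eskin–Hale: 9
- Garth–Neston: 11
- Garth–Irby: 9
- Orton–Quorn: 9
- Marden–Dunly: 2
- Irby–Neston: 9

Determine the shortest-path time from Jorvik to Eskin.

35 min

Compare a few routes:
Jorvik–Brook–Marden–Dunly–Irby–Garth–Eskin: 13+10+2+8+9+6 = 48
Jorvik–Brook–Garth–Eskin: 13+16+6 = 35
Jorvik–Brook–Marden–Dunly–Irby–Eskin: 13+10+2+8+11 = 44
Cheapest is Jorvik–Brook–Garth–Eskin at 35 min.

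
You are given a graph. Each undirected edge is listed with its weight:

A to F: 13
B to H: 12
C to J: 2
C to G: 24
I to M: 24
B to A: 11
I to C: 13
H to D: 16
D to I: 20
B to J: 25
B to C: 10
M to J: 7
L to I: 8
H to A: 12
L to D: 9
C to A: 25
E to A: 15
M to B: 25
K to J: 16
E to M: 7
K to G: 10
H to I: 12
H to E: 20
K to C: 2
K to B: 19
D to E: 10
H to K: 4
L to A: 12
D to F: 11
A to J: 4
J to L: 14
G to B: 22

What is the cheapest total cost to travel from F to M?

Compare a few routes:
F → A → J → M: 13+4+7 = 24
F → A → E → M: 13+15+7 = 35
F → D → E → M: 11+10+7 = 28
Cheapest is F → A → J → M at 24.

24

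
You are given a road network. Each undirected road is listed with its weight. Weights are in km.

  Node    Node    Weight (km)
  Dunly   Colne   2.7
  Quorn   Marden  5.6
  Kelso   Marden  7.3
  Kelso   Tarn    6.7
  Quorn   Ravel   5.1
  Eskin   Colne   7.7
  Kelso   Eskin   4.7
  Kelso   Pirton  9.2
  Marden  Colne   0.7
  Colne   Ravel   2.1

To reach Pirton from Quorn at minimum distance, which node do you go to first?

Marden

Compare a few routes:
Quorn → Marden → Kelso → Pirton: 5.6+7.3+9.2 = 22.1
Quorn → Ravel → Colne → Marden → Kelso → Pirton: 5.1+2.1+0.7+7.3+9.2 = 24.4
Cheapest is Quorn → Marden → Kelso → Pirton at 22.1 km.
So from Quorn the first move is to Marden.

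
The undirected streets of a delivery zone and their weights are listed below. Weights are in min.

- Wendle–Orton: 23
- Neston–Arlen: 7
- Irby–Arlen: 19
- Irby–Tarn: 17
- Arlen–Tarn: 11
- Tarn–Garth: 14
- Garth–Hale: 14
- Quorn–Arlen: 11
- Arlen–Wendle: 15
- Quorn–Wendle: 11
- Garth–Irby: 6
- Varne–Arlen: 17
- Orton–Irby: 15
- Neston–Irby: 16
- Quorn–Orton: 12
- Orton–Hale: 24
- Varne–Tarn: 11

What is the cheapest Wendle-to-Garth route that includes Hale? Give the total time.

61 min

Best Wendle to Hale: Wendle–Orton–Hale costing 47
Shortest Hale→Garth: Hale–Garth = 14
Total via Hale: 47 + 14 = 61 min.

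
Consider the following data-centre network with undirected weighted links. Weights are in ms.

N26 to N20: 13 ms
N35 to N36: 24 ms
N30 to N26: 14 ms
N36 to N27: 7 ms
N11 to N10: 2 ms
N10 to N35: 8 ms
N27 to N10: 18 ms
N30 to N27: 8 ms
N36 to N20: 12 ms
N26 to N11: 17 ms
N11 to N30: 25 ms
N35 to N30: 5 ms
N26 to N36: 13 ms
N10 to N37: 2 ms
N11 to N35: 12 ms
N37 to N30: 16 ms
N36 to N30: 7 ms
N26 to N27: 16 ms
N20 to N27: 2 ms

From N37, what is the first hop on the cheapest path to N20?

N10

Enumerating some paths:
N37 - N10 - N27 - N20: 2+18+2 = 22
N37 - N30 - N27 - N20: 16+8+2 = 26
N37 - N10 - N35 - N30 - N27 - N20: 2+8+5+8+2 = 25
N37 - N10 - N35 - N30 - N36 - N27 - N20: 2+8+5+7+7+2 = 31
Cheapest is N37 - N10 - N27 - N20 at 22 ms.
So from N37 the first move is to N10.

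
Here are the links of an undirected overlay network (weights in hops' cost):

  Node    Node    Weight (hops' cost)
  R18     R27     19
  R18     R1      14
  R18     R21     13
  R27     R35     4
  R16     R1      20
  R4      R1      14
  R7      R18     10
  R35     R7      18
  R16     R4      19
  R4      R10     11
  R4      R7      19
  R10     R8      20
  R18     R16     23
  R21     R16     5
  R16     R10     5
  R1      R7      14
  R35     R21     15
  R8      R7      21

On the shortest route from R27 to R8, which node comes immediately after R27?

Enumerating some paths:
R27 - R35 - R21 - R16 - R10 - R8: 4+15+5+5+20 = 49
R27 - R18 - R7 - R8: 19+10+21 = 50
R27 - R35 - R7 - R8: 4+18+21 = 43
The minimum is 43 hops' cost via R27 - R35 - R7 - R8.
So from R27 the first move is to R35.

R35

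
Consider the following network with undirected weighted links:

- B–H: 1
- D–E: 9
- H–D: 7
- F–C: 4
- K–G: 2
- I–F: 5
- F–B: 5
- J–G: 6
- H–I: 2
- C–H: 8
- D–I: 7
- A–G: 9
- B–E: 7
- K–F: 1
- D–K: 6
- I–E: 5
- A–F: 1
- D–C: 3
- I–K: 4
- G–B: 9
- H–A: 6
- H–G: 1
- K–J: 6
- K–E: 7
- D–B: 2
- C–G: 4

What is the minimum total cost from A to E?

Compare a few routes:
A - F - K - I - E: 1+1+4+5 = 11
A - F - K - E: 1+1+7 = 9
Cheapest is A - F - K - E at 9.

9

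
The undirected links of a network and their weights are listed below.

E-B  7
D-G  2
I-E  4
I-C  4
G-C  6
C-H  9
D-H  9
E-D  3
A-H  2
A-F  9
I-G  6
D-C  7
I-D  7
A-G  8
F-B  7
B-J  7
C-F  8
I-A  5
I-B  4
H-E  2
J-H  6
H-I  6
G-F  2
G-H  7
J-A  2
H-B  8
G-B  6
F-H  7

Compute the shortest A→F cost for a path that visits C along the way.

Shortest A→C: A → I → C = 9
Shortest C→F: C → F = 8
Total via C: 9 + 8 = 17.

17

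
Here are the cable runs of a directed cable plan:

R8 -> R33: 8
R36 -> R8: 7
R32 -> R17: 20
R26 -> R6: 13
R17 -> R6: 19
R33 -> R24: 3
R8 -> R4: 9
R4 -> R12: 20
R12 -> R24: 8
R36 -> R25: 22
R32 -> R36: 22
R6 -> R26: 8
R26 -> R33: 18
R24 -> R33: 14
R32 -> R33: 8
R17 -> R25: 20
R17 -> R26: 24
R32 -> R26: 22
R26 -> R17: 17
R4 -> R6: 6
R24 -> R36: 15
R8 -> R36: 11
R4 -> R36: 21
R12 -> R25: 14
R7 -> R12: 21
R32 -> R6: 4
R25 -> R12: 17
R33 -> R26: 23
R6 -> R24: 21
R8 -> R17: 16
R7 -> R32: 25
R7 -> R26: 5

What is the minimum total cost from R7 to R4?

Enumerating some paths:
R7 - R26 - R33 - R24 - R36 - R8 - R4: 5+18+3+15+7+9 = 57
R7 - R12 - R24 - R36 - R8 - R4: 21+8+15+7+9 = 60
The minimum is 57 via R7 - R26 - R33 - R24 - R36 - R8 - R4.

57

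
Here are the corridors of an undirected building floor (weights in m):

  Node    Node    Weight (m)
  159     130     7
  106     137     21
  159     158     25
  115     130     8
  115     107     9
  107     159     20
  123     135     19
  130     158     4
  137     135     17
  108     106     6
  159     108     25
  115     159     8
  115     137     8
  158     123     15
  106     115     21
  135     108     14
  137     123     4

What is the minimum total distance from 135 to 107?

Enumerating some paths:
135–123–137–115–107: 19+4+8+9 = 40
135–137–115–107: 17+8+9 = 34
135–137–115–159–107: 17+8+8+20 = 53
135–108–106–115–107: 14+6+21+9 = 50
The minimum is 34 m via 135–137–115–107.

34 m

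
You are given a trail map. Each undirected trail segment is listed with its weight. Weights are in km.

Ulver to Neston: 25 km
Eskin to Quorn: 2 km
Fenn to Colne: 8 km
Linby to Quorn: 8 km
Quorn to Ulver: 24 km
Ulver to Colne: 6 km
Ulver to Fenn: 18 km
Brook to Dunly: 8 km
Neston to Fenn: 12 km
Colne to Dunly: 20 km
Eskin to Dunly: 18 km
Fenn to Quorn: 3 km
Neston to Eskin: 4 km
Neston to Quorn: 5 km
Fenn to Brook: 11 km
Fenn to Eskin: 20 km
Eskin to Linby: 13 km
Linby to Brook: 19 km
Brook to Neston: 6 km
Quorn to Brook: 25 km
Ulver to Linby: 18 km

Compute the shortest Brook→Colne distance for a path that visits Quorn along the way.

22 km

Best Brook to Quorn: Brook → Neston → Quorn costing 11
Shortest Quorn→Colne: Quorn → Fenn → Colne = 11
Total via Quorn: 11 + 11 = 22 km.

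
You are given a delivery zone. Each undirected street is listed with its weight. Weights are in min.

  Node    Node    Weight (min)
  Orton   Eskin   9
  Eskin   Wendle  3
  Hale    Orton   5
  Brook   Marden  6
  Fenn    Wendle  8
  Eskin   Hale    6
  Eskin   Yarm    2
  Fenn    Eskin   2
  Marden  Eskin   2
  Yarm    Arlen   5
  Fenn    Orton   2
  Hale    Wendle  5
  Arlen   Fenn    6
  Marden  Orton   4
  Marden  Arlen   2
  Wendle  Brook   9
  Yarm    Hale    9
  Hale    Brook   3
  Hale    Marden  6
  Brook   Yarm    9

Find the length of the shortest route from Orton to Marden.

4 min

Compare a few routes:
Orton–Fenn–Eskin–Marden: 2+2+2 = 6
Orton–Marden: 4 = 4
The minimum is 4 min via Orton–Marden.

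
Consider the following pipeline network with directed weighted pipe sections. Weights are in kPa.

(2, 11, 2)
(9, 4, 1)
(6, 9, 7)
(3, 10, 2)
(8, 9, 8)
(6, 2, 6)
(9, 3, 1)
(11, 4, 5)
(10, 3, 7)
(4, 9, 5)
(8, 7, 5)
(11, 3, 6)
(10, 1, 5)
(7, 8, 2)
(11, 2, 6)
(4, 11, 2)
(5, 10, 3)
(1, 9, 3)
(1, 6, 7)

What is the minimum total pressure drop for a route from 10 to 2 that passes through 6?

Best 10 to 6: 10–1–6 costing 12
Best 6 to 2: 6–2 costing 6
Total via 6: 12 + 6 = 18 kPa.

18 kPa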